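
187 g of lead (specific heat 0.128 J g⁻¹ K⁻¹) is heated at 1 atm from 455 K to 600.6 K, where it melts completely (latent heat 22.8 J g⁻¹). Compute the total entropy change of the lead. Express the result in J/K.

ΔS = 13.7 J/K

Warming step: ΔS₁ = m c ln(T_tr/T_i) = 187 × 0.128 × ln(600.6/455) = 6.645 J/K.
Phase change: ΔS₂ = +mL/T_tr = 187 × 22.8 / 600.6 = 7.099 J/K.
ΔS_total = (6.645) + (7.099) = 13.7 J/K.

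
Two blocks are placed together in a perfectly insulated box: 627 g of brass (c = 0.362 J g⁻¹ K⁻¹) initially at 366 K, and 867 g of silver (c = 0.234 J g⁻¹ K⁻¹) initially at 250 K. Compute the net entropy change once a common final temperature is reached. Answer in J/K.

Energy balance: T_f = (m₁c₁T₁ + m₂c₂T₂)/(m₁c₁ + m₂c₂) = 311.25 K.
ΔS₁ = m₁c₁ ln(T_f/T₁) = 226.974 × ln(311.25/366) = -36.78 J/K.
ΔS₂ = m₂c₂ ln(T_f/T₂) = 202.878 × ln(311.25/250) = 44.46 J/K.
ΔS_total = -36.78 + 44.46 = 7.68 J/K.

ΔS_total = 7.68 J/K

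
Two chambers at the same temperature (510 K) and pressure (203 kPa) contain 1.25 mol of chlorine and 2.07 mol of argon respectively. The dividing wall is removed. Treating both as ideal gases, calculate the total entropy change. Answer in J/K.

Mole fractions: x_A = 1.25/3.32 = 0.377, x_B = 0.623.
ΔS_mix = −R(n_A ln x_A + n_B ln x_B) = −8.314 × (1.25 ln 0.377 + 2.07 ln 0.623) = 18.3 J/K.

ΔS_mix = 18.3 J/K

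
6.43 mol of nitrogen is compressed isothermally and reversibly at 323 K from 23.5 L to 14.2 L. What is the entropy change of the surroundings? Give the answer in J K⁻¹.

For an isothermal ideal gas ΔS_gas = nR ln(V₂/V₁) = 6.43 × 8.314 × ln(14.2/23.5) = -26.9 J/K.
The process is reversible, so ΔS_surr = −ΔS_gas = 26.9 J/K and ΔS_universe = 0.

ΔS_surr = 26.9 J/K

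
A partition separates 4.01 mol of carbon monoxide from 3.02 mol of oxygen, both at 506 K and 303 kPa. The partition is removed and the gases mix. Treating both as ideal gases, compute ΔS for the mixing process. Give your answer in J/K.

ΔS_mix = 39.9 J/K

Mole fractions: x_A = 4.01/7.03 = 0.57, x_B = 0.43.
ΔS_mix = −R(n_A ln x_A + n_B ln x_B) = −8.314 × (4.01 ln 0.57 + 3.02 ln 0.43) = 39.9 J/K.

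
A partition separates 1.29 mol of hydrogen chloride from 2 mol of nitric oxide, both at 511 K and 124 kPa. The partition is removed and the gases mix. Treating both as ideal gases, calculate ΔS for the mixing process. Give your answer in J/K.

Mole fractions: x_A = 1.29/3.29 = 0.392, x_B = 0.608.
ΔS_mix = −R(n_A ln x_A + n_B ln x_B) = −8.314 × (1.29 ln 0.392 + 2 ln 0.608) = 18.3 J/K.

ΔS_mix = 18.3 J/K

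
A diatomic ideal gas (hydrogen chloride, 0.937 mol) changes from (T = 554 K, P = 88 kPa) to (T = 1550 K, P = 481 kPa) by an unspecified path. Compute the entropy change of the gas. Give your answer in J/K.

ΔS = 14.8 J/K

ΔS = nC_p ln(T₂/T₁) − nR ln(P₂/P₁), with C_p = 7R/2 = 29.1 J mol⁻¹ K⁻¹ for a diatomic ideal gas.
ΔS = 0.937 × [29.1 × ln(1550/554) − 8.314 × ln(481/88)] = 14.8 J/K.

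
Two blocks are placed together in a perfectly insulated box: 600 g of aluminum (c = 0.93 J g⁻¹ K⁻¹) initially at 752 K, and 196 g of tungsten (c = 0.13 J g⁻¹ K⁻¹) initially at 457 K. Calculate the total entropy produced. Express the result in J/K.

Energy balance: T_f = (m₁c₁T₁ + m₂c₂T₂)/(m₁c₁ + m₂c₂) = 739.12 K.
ΔS₁ = m₁c₁ ln(T_f/T₁) = 558 × ln(739.12/752) = -9.642 J/K.
ΔS₂ = m₂c₂ ln(T_f/T₂) = 25.48 × ln(739.12/457) = 12.25 J/K.
ΔS_total = -9.642 + 12.25 = 2.61 J/K.

ΔS_total = 2.61 J/K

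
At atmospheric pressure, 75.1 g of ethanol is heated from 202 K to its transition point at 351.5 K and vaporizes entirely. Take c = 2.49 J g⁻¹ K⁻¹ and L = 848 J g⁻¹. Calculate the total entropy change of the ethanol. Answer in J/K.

Warming step: ΔS₁ = m c ln(T_tr/T_i) = 75.1 × 2.49 × ln(351.5/202) = 103.6 J/K.
Phase change: ΔS₂ = +mL/T_tr = 75.1 × 848 / 351.5 = 181.2 J/K.
ΔS_total = (103.6) + (181.2) = 285 J/K.

ΔS = 285 J/K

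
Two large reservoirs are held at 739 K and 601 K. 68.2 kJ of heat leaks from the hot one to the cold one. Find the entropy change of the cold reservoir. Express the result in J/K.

The cold reservoir gains heat Q, so ΔS_cold = +Q/T_C = 68200/601 = 113 J/K.

ΔS_cold = 113 J/K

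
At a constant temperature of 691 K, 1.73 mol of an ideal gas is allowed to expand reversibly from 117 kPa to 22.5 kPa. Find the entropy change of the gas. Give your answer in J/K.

For an isothermal ideal gas ΔS_gas = nR ln(P₁/P₂) = 1.73 × 8.314 × ln(117/22.5) = 23.7 J/K.

ΔS_gas = 23.7 J/K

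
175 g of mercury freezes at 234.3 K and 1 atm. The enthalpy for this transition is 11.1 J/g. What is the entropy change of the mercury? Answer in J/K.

ΔS = -8.29 J/K

Heat released by the substance: Q = −mL = −175 × 11.1 = −1942.5 J.
At constant T, ΔS = Q_rev/T = −1942.5 / 234.3 = -8.29 J/K.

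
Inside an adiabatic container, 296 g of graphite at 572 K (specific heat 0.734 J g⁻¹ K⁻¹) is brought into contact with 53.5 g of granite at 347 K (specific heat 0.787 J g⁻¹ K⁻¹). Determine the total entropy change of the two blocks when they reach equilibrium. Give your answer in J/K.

Energy balance: T_f = (m₁c₁T₁ + m₂c₂T₂)/(m₁c₁ + m₂c₂) = 535.47 K.
ΔS₁ = m₁c₁ ln(T_f/T₁) = 217.264 × ln(535.47/572) = -14.34 J/K.
ΔS₂ = m₂c₂ ln(T_f/T₂) = 42.1045 × ln(535.47/347) = 18.27 J/K.
ΔS_total = -14.34 + 18.27 = 3.93 J/K.

ΔS_total = 3.93 J/K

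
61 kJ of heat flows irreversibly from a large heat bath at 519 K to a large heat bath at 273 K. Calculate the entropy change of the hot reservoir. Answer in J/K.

The hot reservoir loses heat Q, so ΔS_hot = −Q/T_H = −61000/519 = -118 J/K.

ΔS_hot = -118 J/K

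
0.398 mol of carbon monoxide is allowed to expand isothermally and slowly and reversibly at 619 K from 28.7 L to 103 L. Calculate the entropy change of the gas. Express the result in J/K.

For an isothermal ideal gas ΔS_gas = nR ln(V₂/V₁) = 0.398 × 8.314 × ln(103/28.7) = 4.23 J/K.

ΔS_gas = 4.23 J/K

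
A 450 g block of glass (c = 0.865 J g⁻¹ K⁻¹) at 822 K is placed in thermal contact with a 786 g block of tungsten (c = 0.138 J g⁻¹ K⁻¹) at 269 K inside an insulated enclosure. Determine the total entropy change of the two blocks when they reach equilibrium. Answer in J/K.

Energy balance: T_f = (m₁c₁T₁ + m₂c₂T₂)/(m₁c₁ + m₂c₂) = 701.48 K.
ΔS₁ = m₁c₁ ln(T_f/T₁) = 389.25 × ln(701.48/822) = -61.71 J/K.
ΔS₂ = m₂c₂ ln(T_f/T₂) = 108.468 × ln(701.48/269) = 104 J/K.
ΔS_total = -61.71 + 104 = 42.3 J/K.

ΔS_total = 42.3 J/K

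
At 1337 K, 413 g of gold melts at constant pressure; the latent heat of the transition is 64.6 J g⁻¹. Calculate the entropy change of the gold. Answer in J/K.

Heat absorbed by the substance: Q = mL = 413 × 64.6 = 26679.8 J.
At constant T, ΔS = Q_rev/T = 26679.8 / 1337 = 20 J/K.

ΔS = 20 J/K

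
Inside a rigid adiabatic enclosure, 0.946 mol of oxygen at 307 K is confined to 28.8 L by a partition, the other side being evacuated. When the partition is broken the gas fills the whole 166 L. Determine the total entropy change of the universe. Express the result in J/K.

ΔS_universe = 13.8 J/K

No heat is exchanged and no work is done, so the ideal-gas temperature stays constant.
Entropy is a state function; using a reversible isothermal path, ΔS_gas = nR ln(V₂/V₁) = 0.946 × 8.314 × ln(166/28.8) = 13.8 J/K.
The insulated surroundings exchange no heat, so ΔS_surr = 0 and ΔS_universe = ΔS_gas.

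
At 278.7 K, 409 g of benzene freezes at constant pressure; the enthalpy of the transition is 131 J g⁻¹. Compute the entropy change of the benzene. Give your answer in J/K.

Heat released by the substance: Q = −mL = −409 × 131 = −53579 J.
At constant T, ΔS = Q_rev/T = −53579 / 278.7 = -192 J/K.

ΔS = -192 J/K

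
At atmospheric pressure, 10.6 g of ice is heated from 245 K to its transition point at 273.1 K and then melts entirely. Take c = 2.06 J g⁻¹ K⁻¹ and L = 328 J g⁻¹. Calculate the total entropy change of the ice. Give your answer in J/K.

ΔS = 15.1 J/K

Warming step: ΔS₁ = m c ln(T_tr/T_i) = 10.6 × 2.06 × ln(273.1/245) = 2.371 J/K.
Phase change: ΔS₂ = +mL/T_tr = 10.6 × 328 / 273.1 = 12.73 J/K.
ΔS_total = (2.371) + (12.73) = 15.1 J/K.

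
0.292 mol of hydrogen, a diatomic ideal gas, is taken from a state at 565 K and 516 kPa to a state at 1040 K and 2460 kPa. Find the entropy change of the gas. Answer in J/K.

ΔS = 1.39 J/K

ΔS = nC_p ln(T₂/T₁) − nR ln(P₂/P₁), with C_p = 7R/2 = 29.1 J mol⁻¹ K⁻¹ for a diatomic ideal gas.
ΔS = 0.292 × [29.1 × ln(1040/565) − 8.314 × ln(2460/516)] = 1.39 J/K.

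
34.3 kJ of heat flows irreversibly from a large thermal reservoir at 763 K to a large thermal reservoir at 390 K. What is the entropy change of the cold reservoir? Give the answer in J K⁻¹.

ΔS_cold = 87.9 J/K

The cold reservoir gains heat Q, so ΔS_cold = +Q/T_C = 34300/390 = 87.9 J/K.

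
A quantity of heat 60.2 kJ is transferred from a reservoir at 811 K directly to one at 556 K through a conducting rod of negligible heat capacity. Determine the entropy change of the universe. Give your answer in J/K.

ΔS_total = 34 J/K

ΔS_hot = −Q/T_H = −60200/811 = -74.229 J/K and ΔS_cold = +Q/T_C = 60200/556 = 108.27 J/K.
ΔS_total = -74.229 + 108.27 = 34 J/K, positive as the second law requires.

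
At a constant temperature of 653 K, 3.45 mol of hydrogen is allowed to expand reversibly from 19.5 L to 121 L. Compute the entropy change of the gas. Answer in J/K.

For an isothermal ideal gas ΔS_gas = nR ln(V₂/V₁) = 3.45 × 8.314 × ln(121/19.5) = 52.4 J/K.

ΔS_gas = 52.4 J/K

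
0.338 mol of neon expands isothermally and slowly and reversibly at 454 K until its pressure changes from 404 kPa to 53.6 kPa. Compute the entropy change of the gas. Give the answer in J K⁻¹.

ΔS_gas = 5.68 J/K

For an isothermal ideal gas ΔS_gas = nR ln(P₁/P₂) = 0.338 × 8.314 × ln(404/53.6) = 5.68 J/K.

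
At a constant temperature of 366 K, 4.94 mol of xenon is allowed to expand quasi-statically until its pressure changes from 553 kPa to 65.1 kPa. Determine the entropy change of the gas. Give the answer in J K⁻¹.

ΔS_gas = 87.9 J/K

For an isothermal ideal gas ΔS_gas = nR ln(P₁/P₂) = 4.94 × 8.314 × ln(553/65.1) = 87.9 J/K.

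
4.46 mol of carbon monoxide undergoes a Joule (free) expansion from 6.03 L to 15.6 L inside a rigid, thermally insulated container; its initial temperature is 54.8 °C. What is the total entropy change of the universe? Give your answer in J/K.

ΔS_universe = 35.2 J/K

No heat is exchanged and no work is done, so the ideal-gas temperature stays constant.
Entropy is a state function; using a reversible isothermal path, ΔS_gas = nR ln(V₂/V₁) = 4.46 × 8.314 × ln(15.6/6.03) = 35.2 J/K.
The insulated surroundings exchange no heat, so ΔS_surr = 0 and ΔS_universe = ΔS_gas.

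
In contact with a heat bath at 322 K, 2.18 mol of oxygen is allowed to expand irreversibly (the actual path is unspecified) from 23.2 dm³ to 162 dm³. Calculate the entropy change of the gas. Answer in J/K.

ΔS_gas = 35.2 J/K

Entropy is a state function, so ΔS_gas depends only on the end states.
For an isothermal ideal gas ΔS_gas = nR ln(V₂/V₁) = 2.18 × 8.314 × ln(162/23.2) = 35.2 J/K.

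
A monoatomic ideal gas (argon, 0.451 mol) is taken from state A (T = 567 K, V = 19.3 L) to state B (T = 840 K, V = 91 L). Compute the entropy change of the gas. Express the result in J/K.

Entropy is a state function: ΔS = nC_V ln(T₂/T₁) + nR ln(V₂/V₁), with C_V = 3R/2 = 12.47 J mol⁻¹ K⁻¹ for a monoatomic ideal gas.
ΔS = 0.451 × [12.47 × ln(840/567) + 8.314 × ln(91/19.3)] = 8.03 J/K.

ΔS = 8.03 J/K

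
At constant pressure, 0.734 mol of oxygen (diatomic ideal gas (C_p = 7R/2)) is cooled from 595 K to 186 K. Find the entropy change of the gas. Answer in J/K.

At constant pressure, ΔS = nC_p ln(T₂/T₁) with C_p = 7R/2 = 29.1 J mol⁻¹ K⁻¹.
ΔS = 0.734 × 29.1 × ln(186/595) = -24.8 J/K.

ΔS = -24.8 J/K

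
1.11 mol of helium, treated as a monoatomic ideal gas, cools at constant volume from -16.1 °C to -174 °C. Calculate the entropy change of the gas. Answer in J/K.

ΔS = -13.2 J/K

In kelvin: T₁ = 257.05 K, T₂ = 99.15 K. At constant volume, ΔS = nC_V ln(T₂/T₁) with C_V = 3R/2 = 12.47 J mol⁻¹ K⁻¹.
ΔS = 1.11 × 12.47 × ln(99.15/257.05) = -13.2 J/K.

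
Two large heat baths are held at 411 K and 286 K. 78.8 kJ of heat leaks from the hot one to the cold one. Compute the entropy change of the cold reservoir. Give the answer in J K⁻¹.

ΔS_cold = 276 J/K

The cold reservoir gains heat Q, so ΔS_cold = +Q/T_C = 78800/286 = 276 J/K.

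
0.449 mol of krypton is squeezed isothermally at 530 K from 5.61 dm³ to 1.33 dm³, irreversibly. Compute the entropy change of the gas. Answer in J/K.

Entropy is a state function, so ΔS_gas depends only on the end states.
For an isothermal ideal gas ΔS_gas = nR ln(V₂/V₁) = 0.449 × 8.314 × ln(1.33/5.61) = -5.37 J/K.

ΔS_gas = -5.37 J/K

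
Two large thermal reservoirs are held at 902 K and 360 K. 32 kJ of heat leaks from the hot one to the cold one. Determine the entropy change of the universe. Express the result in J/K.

ΔS_hot = −Q/T_H = −32000/902 = -35.48 J/K and ΔS_cold = +Q/T_C = 32000/360 = 88.89 J/K.
ΔS_total = -35.48 + 88.89 = 53.4 J/K, positive as the second law requires.

ΔS_total = 53.4 J/K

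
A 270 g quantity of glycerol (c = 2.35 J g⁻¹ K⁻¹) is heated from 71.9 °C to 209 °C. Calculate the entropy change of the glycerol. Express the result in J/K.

In kelvin: T₁ = 345.05 K, T₂ = 482.15 K. ΔS = ∫dQ_rev/T = m c ln(T₂/T₁) = 270 × 2.35 × ln(482.15/345.05) = 212 J/K.

ΔS = 212 J/K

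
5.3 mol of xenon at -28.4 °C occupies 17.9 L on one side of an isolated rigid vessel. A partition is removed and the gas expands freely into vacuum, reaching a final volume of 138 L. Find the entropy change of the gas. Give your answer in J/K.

For an ideal gas in free expansion Q = 0 and W = 0, so T is unchanged.
Entropy is a state function; using a reversible isothermal path, ΔS_gas = nR ln(V₂/V₁) = 5.3 × 8.314 × ln(138/17.9) = 90 J/K.

ΔS_gas = 90 J/K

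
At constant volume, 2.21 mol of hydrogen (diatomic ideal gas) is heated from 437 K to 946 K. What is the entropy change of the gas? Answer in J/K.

At constant volume, ΔS = nC_V ln(T₂/T₁) with C_V = 5R/2 = 20.79 J mol⁻¹ K⁻¹.
ΔS = 2.21 × 20.79 × ln(946/437) = 35.5 J/K.

ΔS = 35.5 J/K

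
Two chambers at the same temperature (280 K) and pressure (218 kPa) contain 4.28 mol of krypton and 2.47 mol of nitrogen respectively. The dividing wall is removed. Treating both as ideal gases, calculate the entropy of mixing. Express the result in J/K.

ΔS_mix = 36.9 J/K

Mole fractions: x_A = 4.28/6.75 = 0.634, x_B = 0.366.
ΔS_mix = −R(n_A ln x_A + n_B ln x_B) = −8.314 × (4.28 ln 0.634 + 2.47 ln 0.366) = 36.9 J/K.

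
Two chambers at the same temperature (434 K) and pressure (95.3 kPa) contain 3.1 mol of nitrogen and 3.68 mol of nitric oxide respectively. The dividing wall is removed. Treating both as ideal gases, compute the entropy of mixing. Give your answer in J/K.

Mole fractions: x_A = 3.1/6.78 = 0.457, x_B = 0.543.
ΔS_mix = −R(n_A ln x_A + n_B ln x_B) = −8.314 × (3.1 ln 0.457 + 3.68 ln 0.543) = 38.9 J/K.

ΔS_mix = 38.9 J/K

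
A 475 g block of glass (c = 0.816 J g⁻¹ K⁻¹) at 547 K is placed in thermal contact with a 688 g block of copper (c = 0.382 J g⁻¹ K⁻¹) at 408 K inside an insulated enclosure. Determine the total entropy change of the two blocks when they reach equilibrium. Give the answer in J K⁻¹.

ΔS_total = 6.58 J/K

Energy balance: T_f = (m₁c₁T₁ + m₂c₂T₂)/(m₁c₁ + m₂c₂) = 490.83 K.
ΔS₁ = m₁c₁ ln(T_f/T₁) = 387.6 × ln(490.83/547) = -41.994 J/K.
ΔS₂ = m₂c₂ ln(T_f/T₂) = 262.816 × ln(490.83/408) = 48.578 J/K.
ΔS_total = -41.994 + 48.578 = 6.58 J/K.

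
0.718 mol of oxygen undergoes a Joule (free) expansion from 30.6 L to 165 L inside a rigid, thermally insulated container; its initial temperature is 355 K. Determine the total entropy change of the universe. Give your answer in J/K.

No heat is exchanged and no work is done, so the ideal-gas temperature stays constant.
Entropy is a state function; using a reversible isothermal path, ΔS_gas = nR ln(V₂/V₁) = 0.718 × 8.314 × ln(165/30.6) = 10.1 J/K.
The insulated surroundings exchange no heat, so ΔS_surr = 0 and ΔS_universe = ΔS_gas.

ΔS_universe = 10.1 J/K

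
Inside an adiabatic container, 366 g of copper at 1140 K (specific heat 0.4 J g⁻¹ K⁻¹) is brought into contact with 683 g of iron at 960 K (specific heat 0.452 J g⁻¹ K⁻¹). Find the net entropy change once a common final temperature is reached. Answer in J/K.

ΔS_total = 1.5 J/K

Energy balance: T_f = (m₁c₁T₁ + m₂c₂T₂)/(m₁c₁ + m₂c₂) = 1017.9 K.
ΔS₁ = m₁c₁ ln(T_f/T₁) = 146.4 × ln(1017.9/1140) = -16.58 J/K.
ΔS₂ = m₂c₂ ln(T_f/T₂) = 308.716 × ln(1017.9/960) = 18.08 J/K.
ΔS_total = -16.58 + 18.08 = 1.5 J/K.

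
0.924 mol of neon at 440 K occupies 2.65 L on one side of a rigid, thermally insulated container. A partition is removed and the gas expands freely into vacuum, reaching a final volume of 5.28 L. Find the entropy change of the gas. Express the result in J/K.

No heat is exchanged and no work is done, so the ideal-gas temperature stays constant.
Entropy is a state function; using a reversible isothermal path, ΔS_gas = nR ln(V₂/V₁) = 0.924 × 8.314 × ln(5.28/2.65) = 5.3 J/K.

ΔS_gas = 5.3 J/K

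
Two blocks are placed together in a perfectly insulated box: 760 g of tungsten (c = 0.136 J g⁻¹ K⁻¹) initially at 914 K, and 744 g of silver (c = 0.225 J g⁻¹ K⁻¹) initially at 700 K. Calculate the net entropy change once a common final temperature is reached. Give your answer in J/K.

Energy balance: T_f = (m₁c₁T₁ + m₂c₂T₂)/(m₁c₁ + m₂c₂) = 781.69 K.
ΔS₁ = m₁c₁ ln(T_f/T₁) = 103.36 × ln(781.69/914) = -16.16 J/K.
ΔS₂ = m₂c₂ ln(T_f/T₂) = 167.4 × ln(781.69/700) = 18.48 J/K.
ΔS_total = -16.16 + 18.48 = 2.32 J/K.

ΔS_total = 2.32 J/K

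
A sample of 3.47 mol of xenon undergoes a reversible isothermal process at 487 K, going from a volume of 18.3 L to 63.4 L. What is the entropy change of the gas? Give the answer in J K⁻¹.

ΔS_gas = 35.8 J/K

For an isothermal ideal gas ΔS_gas = nR ln(V₂/V₁) = 3.47 × 8.314 × ln(63.4/18.3) = 35.8 J/K.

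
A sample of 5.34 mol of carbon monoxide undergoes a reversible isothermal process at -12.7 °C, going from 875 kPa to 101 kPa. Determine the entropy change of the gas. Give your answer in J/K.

For an isothermal ideal gas ΔS_gas = nR ln(P₁/P₂) = 5.34 × 8.314 × ln(875/101) = 95.9 J/K.

ΔS_gas = 95.9 J/K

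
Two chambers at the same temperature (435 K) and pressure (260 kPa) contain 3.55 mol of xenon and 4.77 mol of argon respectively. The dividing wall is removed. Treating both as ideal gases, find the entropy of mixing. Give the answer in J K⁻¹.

ΔS_mix = 47.2 J/K

Mole fractions: x_A = 3.55/8.32 = 0.427, x_B = 0.573.
ΔS_mix = −R(n_A ln x_A + n_B ln x_B) = −8.314 × (3.55 ln 0.427 + 4.77 ln 0.573) = 47.2 J/K.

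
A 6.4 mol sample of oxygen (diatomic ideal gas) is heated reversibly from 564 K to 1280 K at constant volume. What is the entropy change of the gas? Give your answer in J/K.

ΔS = 109 J/K

At constant volume, ΔS = nC_V ln(T₂/T₁) with C_V = 5R/2 = 20.79 J mol⁻¹ K⁻¹.
ΔS = 6.4 × 20.79 × ln(1280/564) = 109 J/K.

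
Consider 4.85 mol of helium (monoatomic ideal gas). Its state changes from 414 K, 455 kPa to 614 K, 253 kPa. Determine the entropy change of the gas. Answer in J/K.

ΔS = nC_p ln(T₂/T₁) − nR ln(P₂/P₁), with C_p = 5R/2 = 20.79 J mol⁻¹ K⁻¹ for a monoatomic ideal gas.
ΔS = 4.85 × [20.79 × ln(614/414) − 8.314 × ln(253/455)] = 63.4 J/K.

ΔS = 63.4 J/K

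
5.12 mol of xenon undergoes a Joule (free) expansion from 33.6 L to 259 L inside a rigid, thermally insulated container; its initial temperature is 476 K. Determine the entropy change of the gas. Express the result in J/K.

ΔS_gas = 86.9 J/K

For an ideal gas in free expansion Q = 0 and W = 0, so T is unchanged.
Entropy is a state function; using a reversible isothermal path, ΔS_gas = nR ln(V₂/V₁) = 5.12 × 8.314 × ln(259/33.6) = 86.9 J/K.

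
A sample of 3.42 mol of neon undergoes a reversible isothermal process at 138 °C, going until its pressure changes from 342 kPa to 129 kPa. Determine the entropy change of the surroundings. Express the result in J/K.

ΔS_surr = -27.7 J/K

For an isothermal ideal gas ΔS_gas = nR ln(P₁/P₂) = 3.42 × 8.314 × ln(342/129) = 27.7 J/K.
The process is reversible, so ΔS_surr = −ΔS_gas = -27.7 J/K and ΔS_universe = 0.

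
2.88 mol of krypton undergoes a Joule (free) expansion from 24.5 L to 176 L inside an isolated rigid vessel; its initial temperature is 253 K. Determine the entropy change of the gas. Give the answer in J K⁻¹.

No heat is exchanged and no work is done, so the ideal-gas temperature stays constant.
Entropy is a state function; using a reversible isothermal path, ΔS_gas = nR ln(V₂/V₁) = 2.88 × 8.314 × ln(176/24.5) = 47.2 J/K.

ΔS_gas = 47.2 J/K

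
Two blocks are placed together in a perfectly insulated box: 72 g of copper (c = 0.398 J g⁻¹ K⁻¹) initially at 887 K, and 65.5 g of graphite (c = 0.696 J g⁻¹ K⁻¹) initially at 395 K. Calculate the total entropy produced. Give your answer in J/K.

ΔS_total = 5.96 J/K

Energy balance: T_f = (m₁c₁T₁ + m₂c₂T₂)/(m₁c₁ + m₂c₂) = 584.9 K.
ΔS₁ = m₁c₁ ln(T_f/T₁) = 28.656 × ln(584.9/887) = -11.933 J/K.
ΔS₂ = m₂c₂ ln(T_f/T₂) = 45.588 × ln(584.9/395) = 17.896 J/K.
ΔS_total = -11.933 + 17.896 = 5.96 J/K.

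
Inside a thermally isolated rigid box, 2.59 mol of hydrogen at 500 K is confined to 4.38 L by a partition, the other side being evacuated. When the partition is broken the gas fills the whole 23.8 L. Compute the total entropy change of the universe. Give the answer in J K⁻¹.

No heat is exchanged and no work is done, so the ideal-gas temperature stays constant.
Entropy is a state function; using a reversible isothermal path, ΔS_gas = nR ln(V₂/V₁) = 2.59 × 8.314 × ln(23.8/4.38) = 36.4 J/K.
The insulated surroundings exchange no heat, so ΔS_surr = 0 and ΔS_universe = ΔS_gas.

ΔS_universe = 36.4 J/K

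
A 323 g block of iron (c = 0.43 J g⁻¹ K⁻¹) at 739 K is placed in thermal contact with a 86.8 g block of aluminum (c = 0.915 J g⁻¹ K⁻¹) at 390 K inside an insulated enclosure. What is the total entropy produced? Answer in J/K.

Energy balance: T_f = (m₁c₁T₁ + m₂c₂T₂)/(m₁c₁ + m₂c₂) = 612.03 K.
ΔS₁ = m₁c₁ ln(T_f/T₁) = 138.89 × ln(612.03/739) = -26.18 J/K.
ΔS₂ = m₂c₂ ln(T_f/T₂) = 79.422 × ln(612.03/390) = 35.79 J/K.
ΔS_total = -26.18 + 35.79 = 9.61 J/K.

ΔS_total = 9.61 J/K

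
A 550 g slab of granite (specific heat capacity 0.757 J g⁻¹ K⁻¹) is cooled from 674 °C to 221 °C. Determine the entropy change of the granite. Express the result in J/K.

In kelvin: T₁ = 947.15 K, T₂ = 494.15 K. ΔS = ∫dQ_rev/T = m c ln(T₂/T₁) = 550 × 0.757 × ln(494.15/947.15) = -271 J/K.

ΔS = -271 J/K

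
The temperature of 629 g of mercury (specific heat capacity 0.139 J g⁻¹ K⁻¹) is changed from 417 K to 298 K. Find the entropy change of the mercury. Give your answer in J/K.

ΔS = ∫dQ_rev/T = m c ln(T₂/T₁) = 629 × 0.139 × ln(298/417) = -29.4 J/K.

ΔS = -29.4 J/K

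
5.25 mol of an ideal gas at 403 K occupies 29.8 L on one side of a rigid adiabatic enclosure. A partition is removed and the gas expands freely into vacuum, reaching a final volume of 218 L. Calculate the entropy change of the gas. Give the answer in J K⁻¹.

For an ideal gas in free expansion Q = 0 and W = 0, so T is unchanged.
Entropy is a state function; using a reversible isothermal path, ΔS_gas = nR ln(V₂/V₁) = 5.25 × 8.314 × ln(218/29.8) = 86.9 J/K.

ΔS_gas = 86.9 J/K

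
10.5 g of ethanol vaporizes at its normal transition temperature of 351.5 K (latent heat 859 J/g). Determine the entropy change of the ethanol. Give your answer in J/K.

ΔS = 25.7 J/K

Heat absorbed by the substance: Q = mL = 10.5 × 859 = 9019.5 J.
At constant T, ΔS = Q_rev/T = 9019.5 / 351.5 = 25.7 J/K.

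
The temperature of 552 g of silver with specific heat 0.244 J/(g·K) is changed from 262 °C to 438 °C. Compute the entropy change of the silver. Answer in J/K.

In kelvin: T₁ = 535.15 K, T₂ = 711.15 K. ΔS = ∫dQ_rev/T = m c ln(T₂/T₁) = 552 × 0.244 × ln(711.15/535.15) = 38.3 J/K.

ΔS = 38.3 J/K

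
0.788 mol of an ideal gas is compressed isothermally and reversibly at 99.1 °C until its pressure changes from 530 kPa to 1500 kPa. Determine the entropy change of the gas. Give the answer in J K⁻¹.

ΔS_gas = -6.82 J/K

For an isothermal ideal gas ΔS_gas = nR ln(P₁/P₂) = 0.788 × 8.314 × ln(530/1500) = -6.82 J/K.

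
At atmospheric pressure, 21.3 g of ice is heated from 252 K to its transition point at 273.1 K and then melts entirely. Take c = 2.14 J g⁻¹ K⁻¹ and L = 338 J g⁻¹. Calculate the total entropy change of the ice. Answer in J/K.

Warming step: ΔS₁ = m c ln(T_tr/T_i) = 21.3 × 2.14 × ln(273.1/252) = 3.665 J/K.
Phase change: ΔS₂ = +mL/T_tr = 21.3 × 338 / 273.1 = 26.36 J/K.
ΔS_total = (3.665) + (26.36) = 30 J/K.

ΔS = 30 J/K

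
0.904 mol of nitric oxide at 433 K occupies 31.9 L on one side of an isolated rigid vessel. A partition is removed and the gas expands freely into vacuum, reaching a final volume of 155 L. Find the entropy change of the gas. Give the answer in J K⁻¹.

No heat is exchanged and no work is done, so the ideal-gas temperature stays constant.
Entropy is a state function; using a reversible isothermal path, ΔS_gas = nR ln(V₂/V₁) = 0.904 × 8.314 × ln(155/31.9) = 11.9 J/K.

ΔS_gas = 11.9 J/K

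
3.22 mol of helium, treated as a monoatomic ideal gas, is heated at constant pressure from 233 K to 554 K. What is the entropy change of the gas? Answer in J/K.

At constant pressure, ΔS = nC_p ln(T₂/T₁) with C_p = 5R/2 = 20.79 J mol⁻¹ K⁻¹.
ΔS = 3.22 × 20.79 × ln(554/233) = 58 J/K.

ΔS = 58 J/K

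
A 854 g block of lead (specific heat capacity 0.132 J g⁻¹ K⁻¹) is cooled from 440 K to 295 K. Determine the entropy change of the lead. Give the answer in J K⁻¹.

ΔS = ∫dQ_rev/T = m c ln(T₂/T₁) = 854 × 0.132 × ln(295/440) = -45.1 J/K.

ΔS = -45.1 J/K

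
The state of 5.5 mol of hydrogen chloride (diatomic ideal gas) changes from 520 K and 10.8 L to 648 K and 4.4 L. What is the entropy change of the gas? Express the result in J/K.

Entropy is a state function: ΔS = nC_V ln(T₂/T₁) + nR ln(V₂/V₁), with C_V = 5R/2 = 20.79 J mol⁻¹ K⁻¹ for a diatomic ideal gas.
ΔS = 5.5 × [20.79 × ln(648/520) + 8.314 × ln(4.4/10.8)] = -15.9 J/K.

ΔS = -15.9 J/K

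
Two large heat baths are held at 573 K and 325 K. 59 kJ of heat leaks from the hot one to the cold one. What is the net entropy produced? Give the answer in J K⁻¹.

ΔS_total = 78.6 J/K

ΔS_hot = −Q/T_H = −59000/573 = -102.97 J/K and ΔS_cold = +Q/T_C = 59000/325 = 181.54 J/K.
ΔS_total = -102.97 + 181.54 = 78.6 J/K, positive as the second law requires.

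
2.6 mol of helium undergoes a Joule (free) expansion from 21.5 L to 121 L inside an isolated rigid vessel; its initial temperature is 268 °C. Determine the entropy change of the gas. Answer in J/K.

No heat is exchanged and no work is done, so the ideal-gas temperature stays constant.
Entropy is a state function; using a reversible isothermal path, ΔS_gas = nR ln(V₂/V₁) = 2.6 × 8.314 × ln(121/21.5) = 37.3 J/K.

ΔS_gas = 37.3 J/K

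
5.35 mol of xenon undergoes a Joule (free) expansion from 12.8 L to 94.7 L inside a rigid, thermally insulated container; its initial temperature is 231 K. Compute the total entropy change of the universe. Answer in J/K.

For an ideal gas in free expansion Q = 0 and W = 0, so T is unchanged.
Entropy is a state function; using a reversible isothermal path, ΔS_gas = nR ln(V₂/V₁) = 5.35 × 8.314 × ln(94.7/12.8) = 89 J/K.
The insulated surroundings exchange no heat, so ΔS_surr = 0 and ΔS_universe = ΔS_gas.

ΔS_universe = 89 J/K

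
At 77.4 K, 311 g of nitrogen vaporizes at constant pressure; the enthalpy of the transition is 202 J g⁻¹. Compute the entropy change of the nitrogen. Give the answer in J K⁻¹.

Heat absorbed by the substance: Q = mL = 311 × 202 = 62822 J.
At constant T, ΔS = Q_rev/T = 62822 / 77.4 = 812 J/K.

ΔS = 812 J/K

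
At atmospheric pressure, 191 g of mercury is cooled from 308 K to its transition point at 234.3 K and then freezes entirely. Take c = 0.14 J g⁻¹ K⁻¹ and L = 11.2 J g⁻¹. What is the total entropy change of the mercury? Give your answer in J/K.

ΔS = -16.4 J/K

Cooling step: ΔS₁ = m c ln(T_tr/T_i) = 191 × 0.14 × ln(234.3/308) = -7.313 J/K.
Phase change: ΔS₂ = −mL/T_tr = −191 × 11.2 / 234.3 = -9.13 J/K.
ΔS_total = (-7.313) + (-9.13) = -16.4 J/K.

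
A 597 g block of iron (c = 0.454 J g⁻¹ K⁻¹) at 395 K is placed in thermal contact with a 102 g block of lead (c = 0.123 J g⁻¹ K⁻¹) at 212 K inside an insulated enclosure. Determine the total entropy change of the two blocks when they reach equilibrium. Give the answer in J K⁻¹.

ΔS_total = 1.93 J/K

Energy balance: T_f = (m₁c₁T₁ + m₂c₂T₂)/(m₁c₁ + m₂c₂) = 386.9 K.
ΔS₁ = m₁c₁ ln(T_f/T₁) = 271.038 × ln(386.9/395) = -5.613 J/K.
ΔS₂ = m₂c₂ ln(T_f/T₂) = 12.546 × ln(386.9/212) = 7.548 J/K.
ΔS_total = -5.613 + 7.548 = 1.93 J/K.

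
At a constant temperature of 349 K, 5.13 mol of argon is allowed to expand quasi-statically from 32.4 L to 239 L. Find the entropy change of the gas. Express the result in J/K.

ΔS_gas = 85.2 J/K

For an isothermal ideal gas ΔS_gas = nR ln(V₂/V₁) = 5.13 × 8.314 × ln(239/32.4) = 85.2 J/K.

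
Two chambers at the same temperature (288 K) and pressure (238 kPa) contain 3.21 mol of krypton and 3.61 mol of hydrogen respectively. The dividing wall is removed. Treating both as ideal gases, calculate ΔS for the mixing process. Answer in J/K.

ΔS_mix = 39.2 J/K

Mole fractions: x_A = 3.21/6.82 = 0.471, x_B = 0.529.
ΔS_mix = −R(n_A ln x_A + n_B ln x_B) = −8.314 × (3.21 ln 0.471 + 3.61 ln 0.529) = 39.2 J/K.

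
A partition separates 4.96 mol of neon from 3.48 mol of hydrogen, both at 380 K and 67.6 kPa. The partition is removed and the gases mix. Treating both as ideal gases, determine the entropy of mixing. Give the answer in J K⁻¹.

Mole fractions: x_A = 4.96/8.44 = 0.588, x_B = 0.412.
ΔS_mix = −R(n_A ln x_A + n_B ln x_B) = −8.314 × (4.96 ln 0.588 + 3.48 ln 0.412) = 47.6 J/K.

ΔS_mix = 47.6 J/K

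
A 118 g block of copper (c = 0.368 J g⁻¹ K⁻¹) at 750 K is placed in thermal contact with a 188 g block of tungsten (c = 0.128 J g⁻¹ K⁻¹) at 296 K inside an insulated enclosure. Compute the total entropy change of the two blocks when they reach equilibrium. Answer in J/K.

ΔS_total = 5.96 J/K

Energy balance: T_f = (m₁c₁T₁ + m₂c₂T₂)/(m₁c₁ + m₂c₂) = 588.12 K.
ΔS₁ = m₁c₁ ln(T_f/T₁) = 43.424 × ln(588.12/750) = -10.56 J/K.
ΔS₂ = m₂c₂ ln(T_f/T₂) = 24.064 × ln(588.12/296) = 16.52 J/K.
ΔS_total = -10.56 + 16.52 = 5.96 J/K.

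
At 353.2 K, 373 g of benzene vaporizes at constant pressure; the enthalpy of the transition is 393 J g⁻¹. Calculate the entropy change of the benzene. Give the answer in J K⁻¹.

ΔS = 415 J/K

Heat absorbed by the substance: Q = mL = 373 × 393 = 146589 J.
At constant T, ΔS = Q_rev/T = 146589 / 353.2 = 415 J/K.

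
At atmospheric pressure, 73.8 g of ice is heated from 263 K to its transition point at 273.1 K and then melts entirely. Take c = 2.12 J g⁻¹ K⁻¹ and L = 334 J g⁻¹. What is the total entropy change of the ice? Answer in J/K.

ΔS = 96.2 J/K

Warming step: ΔS₁ = m c ln(T_tr/T_i) = 73.8 × 2.12 × ln(273.1/263) = 5.896 J/K.
Phase change: ΔS₂ = +mL/T_tr = 73.8 × 334 / 273.1 = 90.26 J/K.
ΔS_total = (5.896) + (90.26) = 96.2 J/K.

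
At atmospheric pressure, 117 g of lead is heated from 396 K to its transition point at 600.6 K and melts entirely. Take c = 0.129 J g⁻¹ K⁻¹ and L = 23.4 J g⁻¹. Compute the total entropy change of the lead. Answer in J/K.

ΔS = 10.8 J/K

Warming step: ΔS₁ = m c ln(T_tr/T_i) = 117 × 0.129 × ln(600.6/396) = 6.286 J/K.
Phase change: ΔS₂ = +mL/T_tr = 117 × 23.4 / 600.6 = 4.558 J/K.
ΔS_total = (6.286) + (4.558) = 10.8 J/K.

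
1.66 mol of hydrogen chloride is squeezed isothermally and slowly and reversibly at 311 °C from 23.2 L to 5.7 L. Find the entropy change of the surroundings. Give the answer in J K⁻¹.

ΔS_surr = 19.4 J/K

For an isothermal ideal gas ΔS_gas = nR ln(V₂/V₁) = 1.66 × 8.314 × ln(5.7/23.2) = -19.4 J/K.
The process is reversible, so ΔS_surr = −ΔS_gas = 19.4 J/K and ΔS_universe = 0.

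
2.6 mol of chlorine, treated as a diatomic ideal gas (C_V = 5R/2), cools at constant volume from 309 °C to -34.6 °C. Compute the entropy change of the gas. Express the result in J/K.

ΔS = -48.2 J/K

In kelvin: T₁ = 582.15 K, T₂ = 238.55 K. At constant volume, ΔS = nC_V ln(T₂/T₁) with C_V = 5R/2 = 20.79 J mol⁻¹ K⁻¹.
ΔS = 2.6 × 20.79 × ln(238.55/582.15) = -48.2 J/K.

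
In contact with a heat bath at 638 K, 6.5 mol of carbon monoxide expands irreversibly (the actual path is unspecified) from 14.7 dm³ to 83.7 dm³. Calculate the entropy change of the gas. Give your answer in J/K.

ΔS_gas = 94 J/K

Entropy is a state function, so ΔS_gas depends only on the end states.
For an isothermal ideal gas ΔS_gas = nR ln(V₂/V₁) = 6.5 × 8.314 × ln(83.7/14.7) = 94 J/K.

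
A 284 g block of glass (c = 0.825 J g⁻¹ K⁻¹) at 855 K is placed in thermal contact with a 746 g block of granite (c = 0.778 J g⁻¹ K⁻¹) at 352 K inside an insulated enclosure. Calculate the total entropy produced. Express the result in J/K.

ΔS_total = 72.5 J/K

Energy balance: T_f = (m₁c₁T₁ + m₂c₂T₂)/(m₁c₁ + m₂c₂) = 496.66 K.
ΔS₁ = m₁c₁ ln(T_f/T₁) = 234.3 × ln(496.66/855) = -127.3 J/K.
ΔS₂ = m₂c₂ ln(T_f/T₂) = 580.388 × ln(496.66/352) = 199.8 J/K.
ΔS_total = -127.3 + 199.8 = 72.5 J/K.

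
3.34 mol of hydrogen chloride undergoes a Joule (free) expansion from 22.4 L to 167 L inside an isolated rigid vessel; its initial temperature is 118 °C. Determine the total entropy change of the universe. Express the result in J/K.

For an ideal gas in free expansion Q = 0 and W = 0, so T is unchanged.
Entropy is a state function; using a reversible isothermal path, ΔS_gas = nR ln(V₂/V₁) = 3.34 × 8.314 × ln(167/22.4) = 55.8 J/K.
The insulated surroundings exchange no heat, so ΔS_surr = 0 and ΔS_universe = ΔS_gas.

ΔS_universe = 55.8 J/K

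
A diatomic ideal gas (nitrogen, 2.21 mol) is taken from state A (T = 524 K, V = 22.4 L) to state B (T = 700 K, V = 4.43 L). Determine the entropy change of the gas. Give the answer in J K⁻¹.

Entropy is a state function: ΔS = nC_V ln(T₂/T₁) + nR ln(V₂/V₁), with C_V = 5R/2 = 20.79 J mol⁻¹ K⁻¹ for a diatomic ideal gas.
ΔS = 2.21 × [20.79 × ln(700/524) + 8.314 × ln(4.43/22.4)] = -16.5 J/K.

ΔS = -16.5 J/K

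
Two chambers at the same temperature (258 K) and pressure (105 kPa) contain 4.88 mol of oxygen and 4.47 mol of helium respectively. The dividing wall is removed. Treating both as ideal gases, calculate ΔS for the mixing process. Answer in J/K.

Mole fractions: x_A = 4.88/9.35 = 0.522, x_B = 0.478.
ΔS_mix = −R(n_A ln x_A + n_B ln x_B) = −8.314 × (4.88 ln 0.522 + 4.47 ln 0.478) = 53.8 J/K.

ΔS_mix = 53.8 J/K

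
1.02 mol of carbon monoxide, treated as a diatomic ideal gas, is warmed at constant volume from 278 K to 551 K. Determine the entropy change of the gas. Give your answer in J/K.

ΔS = 14.5 J/K

At constant volume, ΔS = nC_V ln(T₂/T₁) with C_V = 5R/2 = 20.79 J mol⁻¹ K⁻¹.
ΔS = 1.02 × 20.79 × ln(551/278) = 14.5 J/K.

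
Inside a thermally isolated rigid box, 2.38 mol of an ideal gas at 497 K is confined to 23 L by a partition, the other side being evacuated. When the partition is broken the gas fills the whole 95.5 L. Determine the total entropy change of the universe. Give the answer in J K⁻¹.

No heat is exchanged and no work is done, so the ideal-gas temperature stays constant.
Entropy is a state function; using a reversible isothermal path, ΔS_gas = nR ln(V₂/V₁) = 2.38 × 8.314 × ln(95.5/23) = 28.2 J/K.
The insulated surroundings exchange no heat, so ΔS_surr = 0 and ΔS_universe = ΔS_gas.

ΔS_universe = 28.2 J/K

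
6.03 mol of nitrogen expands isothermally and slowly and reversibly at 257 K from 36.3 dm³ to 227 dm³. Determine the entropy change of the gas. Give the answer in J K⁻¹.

For an isothermal ideal gas ΔS_gas = nR ln(V₂/V₁) = 6.03 × 8.314 × ln(227/36.3) = 91.9 J/K.

ΔS_gas = 91.9 J/K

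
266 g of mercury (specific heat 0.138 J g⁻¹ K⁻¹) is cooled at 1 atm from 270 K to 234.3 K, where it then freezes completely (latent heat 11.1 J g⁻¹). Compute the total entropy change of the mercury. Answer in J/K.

Cooling step: ΔS₁ = m c ln(T_tr/T_i) = 266 × 0.138 × ln(234.3/270) = -5.206 J/K.
Phase change: ΔS₂ = −mL/T_tr = −266 × 11.1 / 234.3 = -12.6 J/K.
ΔS_total = (-5.206) + (-12.6) = -17.8 J/K.

ΔS = -17.8 J/K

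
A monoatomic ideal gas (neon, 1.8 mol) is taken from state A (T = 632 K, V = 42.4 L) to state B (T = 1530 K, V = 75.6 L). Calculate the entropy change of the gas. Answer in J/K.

Entropy is a state function: ΔS = nC_V ln(T₂/T₁) + nR ln(V₂/V₁), with C_V = 3R/2 = 12.47 J mol⁻¹ K⁻¹ for a monoatomic ideal gas.
ΔS = 1.8 × [12.47 × ln(1530/632) + 8.314 × ln(75.6/42.4)] = 28.5 J/K.

ΔS = 28.5 J/K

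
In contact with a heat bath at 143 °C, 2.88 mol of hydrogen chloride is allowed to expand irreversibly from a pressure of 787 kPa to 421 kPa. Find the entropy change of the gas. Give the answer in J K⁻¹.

Entropy is a state function, so ΔS_gas depends only on the end states.
For an isothermal ideal gas ΔS_gas = nR ln(P₁/P₂) = 2.88 × 8.314 × ln(787/421) = 15 J/K.

ΔS_gas = 15 J/K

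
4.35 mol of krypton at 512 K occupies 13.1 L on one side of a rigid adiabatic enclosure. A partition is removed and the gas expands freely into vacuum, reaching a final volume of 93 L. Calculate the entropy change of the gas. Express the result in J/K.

ΔS_gas = 70.9 J/K

No heat is exchanged and no work is done, so the ideal-gas temperature stays constant.
Entropy is a state function; using a reversible isothermal path, ΔS_gas = nR ln(V₂/V₁) = 4.35 × 8.314 × ln(93/13.1) = 70.9 J/K.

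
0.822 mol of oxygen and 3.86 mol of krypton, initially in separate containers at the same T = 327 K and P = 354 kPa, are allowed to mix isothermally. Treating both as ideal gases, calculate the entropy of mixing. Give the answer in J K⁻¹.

Mole fractions: x_A = 0.822/4.68 = 0.176, x_B = 0.824.
ΔS_mix = −R(n_A ln x_A + n_B ln x_B) = −8.314 × (0.822 ln 0.176 + 3.86 ln 0.824) = 18.1 J/K.

ΔS_mix = 18.1 J/K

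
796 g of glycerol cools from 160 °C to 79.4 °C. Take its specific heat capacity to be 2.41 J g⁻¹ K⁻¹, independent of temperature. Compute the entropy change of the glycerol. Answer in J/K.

In kelvin: T₁ = 433.15 K, T₂ = 352.55 K. ΔS = ∫dQ_rev/T = m c ln(T₂/T₁) = 796 × 2.41 × ln(352.55/433.15) = -395 J/K.

ΔS = -395 J/K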